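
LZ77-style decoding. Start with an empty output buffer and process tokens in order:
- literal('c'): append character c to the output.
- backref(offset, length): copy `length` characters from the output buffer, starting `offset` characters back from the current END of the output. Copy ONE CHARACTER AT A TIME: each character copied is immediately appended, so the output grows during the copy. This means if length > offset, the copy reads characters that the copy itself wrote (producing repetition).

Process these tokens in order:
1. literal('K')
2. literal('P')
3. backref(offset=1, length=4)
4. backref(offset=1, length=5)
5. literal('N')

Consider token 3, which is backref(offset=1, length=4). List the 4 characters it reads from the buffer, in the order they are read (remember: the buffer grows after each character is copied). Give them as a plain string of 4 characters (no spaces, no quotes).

Answer: PPPP

Derivation:
Token 1: literal('K'). Output: "K"
Token 2: literal('P'). Output: "KP"
Token 3: backref(off=1, len=4). Buffer before: "KP" (len 2)
  byte 1: read out[1]='P', append. Buffer now: "KPP"
  byte 2: read out[2]='P', append. Buffer now: "KPPP"
  byte 3: read out[3]='P', append. Buffer now: "KPPPP"
  byte 4: read out[4]='P', append. Buffer now: "KPPPPP"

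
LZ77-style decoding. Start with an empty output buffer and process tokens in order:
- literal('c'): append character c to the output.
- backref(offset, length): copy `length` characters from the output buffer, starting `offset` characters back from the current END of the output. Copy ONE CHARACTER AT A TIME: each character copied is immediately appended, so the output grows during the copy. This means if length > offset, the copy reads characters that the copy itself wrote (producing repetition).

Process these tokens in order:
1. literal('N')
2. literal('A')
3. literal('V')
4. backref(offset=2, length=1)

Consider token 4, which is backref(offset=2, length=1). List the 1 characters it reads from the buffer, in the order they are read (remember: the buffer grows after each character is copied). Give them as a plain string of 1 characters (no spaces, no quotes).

Token 1: literal('N'). Output: "N"
Token 2: literal('A'). Output: "NA"
Token 3: literal('V'). Output: "NAV"
Token 4: backref(off=2, len=1). Buffer before: "NAV" (len 3)
  byte 1: read out[1]='A', append. Buffer now: "NAVA"

Answer: A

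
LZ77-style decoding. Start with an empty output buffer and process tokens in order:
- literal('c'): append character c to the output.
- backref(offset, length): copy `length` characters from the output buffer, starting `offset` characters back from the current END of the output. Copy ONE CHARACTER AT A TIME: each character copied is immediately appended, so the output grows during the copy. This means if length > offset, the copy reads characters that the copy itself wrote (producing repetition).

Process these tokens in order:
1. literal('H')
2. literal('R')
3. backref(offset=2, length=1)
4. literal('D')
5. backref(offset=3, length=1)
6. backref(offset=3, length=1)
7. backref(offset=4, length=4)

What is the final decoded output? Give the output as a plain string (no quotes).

Answer: HRHDRHHDRH

Derivation:
Token 1: literal('H'). Output: "H"
Token 2: literal('R'). Output: "HR"
Token 3: backref(off=2, len=1). Copied 'H' from pos 0. Output: "HRH"
Token 4: literal('D'). Output: "HRHD"
Token 5: backref(off=3, len=1). Copied 'R' from pos 1. Output: "HRHDR"
Token 6: backref(off=3, len=1). Copied 'H' from pos 2. Output: "HRHDRH"
Token 7: backref(off=4, len=4). Copied 'HDRH' from pos 2. Output: "HRHDRHHDRH"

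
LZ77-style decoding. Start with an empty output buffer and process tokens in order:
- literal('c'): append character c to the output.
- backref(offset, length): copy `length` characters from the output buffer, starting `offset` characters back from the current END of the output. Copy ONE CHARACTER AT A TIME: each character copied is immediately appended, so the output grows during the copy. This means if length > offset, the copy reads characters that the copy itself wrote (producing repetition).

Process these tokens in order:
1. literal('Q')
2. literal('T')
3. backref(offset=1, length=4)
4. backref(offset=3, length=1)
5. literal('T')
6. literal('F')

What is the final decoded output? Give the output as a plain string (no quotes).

Answer: QTTTTTTTF

Derivation:
Token 1: literal('Q'). Output: "Q"
Token 2: literal('T'). Output: "QT"
Token 3: backref(off=1, len=4) (overlapping!). Copied 'TTTT' from pos 1. Output: "QTTTTT"
Token 4: backref(off=3, len=1). Copied 'T' from pos 3. Output: "QTTTTTT"
Token 5: literal('T'). Output: "QTTTTTTT"
Token 6: literal('F'). Output: "QTTTTTTTF"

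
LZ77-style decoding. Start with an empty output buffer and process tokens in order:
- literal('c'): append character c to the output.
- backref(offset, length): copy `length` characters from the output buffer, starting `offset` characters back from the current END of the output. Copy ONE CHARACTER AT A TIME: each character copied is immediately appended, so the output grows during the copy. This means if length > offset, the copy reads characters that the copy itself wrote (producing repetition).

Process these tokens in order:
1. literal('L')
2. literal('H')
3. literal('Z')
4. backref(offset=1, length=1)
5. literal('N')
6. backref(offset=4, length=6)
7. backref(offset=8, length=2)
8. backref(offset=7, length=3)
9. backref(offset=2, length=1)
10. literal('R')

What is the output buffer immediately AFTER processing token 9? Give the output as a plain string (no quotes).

Token 1: literal('L'). Output: "L"
Token 2: literal('H'). Output: "LH"
Token 3: literal('Z'). Output: "LHZ"
Token 4: backref(off=1, len=1). Copied 'Z' from pos 2. Output: "LHZZ"
Token 5: literal('N'). Output: "LHZZN"
Token 6: backref(off=4, len=6) (overlapping!). Copied 'HZZNHZ' from pos 1. Output: "LHZZNHZZNHZ"
Token 7: backref(off=8, len=2). Copied 'ZN' from pos 3. Output: "LHZZNHZZNHZZN"
Token 8: backref(off=7, len=3). Copied 'ZZN' from pos 6. Output: "LHZZNHZZNHZZNZZN"
Token 9: backref(off=2, len=1). Copied 'Z' from pos 14. Output: "LHZZNHZZNHZZNZZNZ"

Answer: LHZZNHZZNHZZNZZNZ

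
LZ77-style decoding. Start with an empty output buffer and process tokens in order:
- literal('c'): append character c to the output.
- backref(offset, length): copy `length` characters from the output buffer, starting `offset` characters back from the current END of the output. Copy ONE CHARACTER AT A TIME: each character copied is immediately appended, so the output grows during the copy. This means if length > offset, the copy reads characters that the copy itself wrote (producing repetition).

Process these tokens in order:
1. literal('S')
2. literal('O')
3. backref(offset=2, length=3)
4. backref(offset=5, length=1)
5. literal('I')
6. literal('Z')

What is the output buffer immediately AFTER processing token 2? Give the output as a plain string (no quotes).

Token 1: literal('S'). Output: "S"
Token 2: literal('O'). Output: "SO"

Answer: SO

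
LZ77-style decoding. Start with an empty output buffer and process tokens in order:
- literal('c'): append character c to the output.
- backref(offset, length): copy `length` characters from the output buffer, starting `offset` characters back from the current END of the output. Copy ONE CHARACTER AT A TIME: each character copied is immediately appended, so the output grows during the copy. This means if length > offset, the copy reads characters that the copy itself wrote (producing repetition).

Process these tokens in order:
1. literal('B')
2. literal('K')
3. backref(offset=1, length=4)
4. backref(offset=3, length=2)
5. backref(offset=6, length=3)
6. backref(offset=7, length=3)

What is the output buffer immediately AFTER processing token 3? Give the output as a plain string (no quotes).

Answer: BKKKKK

Derivation:
Token 1: literal('B'). Output: "B"
Token 2: literal('K'). Output: "BK"
Token 3: backref(off=1, len=4) (overlapping!). Copied 'KKKK' from pos 1. Output: "BKKKKK"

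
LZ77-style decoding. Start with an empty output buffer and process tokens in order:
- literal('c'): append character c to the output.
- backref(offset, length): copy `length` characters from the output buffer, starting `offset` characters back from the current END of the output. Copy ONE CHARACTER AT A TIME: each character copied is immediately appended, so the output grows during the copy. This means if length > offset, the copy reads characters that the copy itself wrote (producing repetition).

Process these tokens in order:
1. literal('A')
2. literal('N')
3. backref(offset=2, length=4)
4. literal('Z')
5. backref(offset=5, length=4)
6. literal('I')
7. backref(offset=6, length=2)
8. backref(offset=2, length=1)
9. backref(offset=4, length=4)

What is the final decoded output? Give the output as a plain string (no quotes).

Answer: ANANANZANANIZAZIZAZ

Derivation:
Token 1: literal('A'). Output: "A"
Token 2: literal('N'). Output: "AN"
Token 3: backref(off=2, len=4) (overlapping!). Copied 'ANAN' from pos 0. Output: "ANANAN"
Token 4: literal('Z'). Output: "ANANANZ"
Token 5: backref(off=5, len=4). Copied 'ANAN' from pos 2. Output: "ANANANZANAN"
Token 6: literal('I'). Output: "ANANANZANANI"
Token 7: backref(off=6, len=2). Copied 'ZA' from pos 6. Output: "ANANANZANANIZA"
Token 8: backref(off=2, len=1). Copied 'Z' from pos 12. Output: "ANANANZANANIZAZ"
Token 9: backref(off=4, len=4). Copied 'IZAZ' from pos 11. Output: "ANANANZANANIZAZIZAZ"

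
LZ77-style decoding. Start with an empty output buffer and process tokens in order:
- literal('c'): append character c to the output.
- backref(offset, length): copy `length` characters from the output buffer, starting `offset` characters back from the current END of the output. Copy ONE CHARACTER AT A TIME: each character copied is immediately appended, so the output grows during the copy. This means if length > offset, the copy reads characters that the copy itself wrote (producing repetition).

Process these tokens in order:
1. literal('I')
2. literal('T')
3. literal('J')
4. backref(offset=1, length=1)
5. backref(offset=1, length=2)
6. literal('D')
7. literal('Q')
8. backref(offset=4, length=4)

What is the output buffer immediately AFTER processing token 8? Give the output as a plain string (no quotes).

Token 1: literal('I'). Output: "I"
Token 2: literal('T'). Output: "IT"
Token 3: literal('J'). Output: "ITJ"
Token 4: backref(off=1, len=1). Copied 'J' from pos 2. Output: "ITJJ"
Token 5: backref(off=1, len=2) (overlapping!). Copied 'JJ' from pos 3. Output: "ITJJJJ"
Token 6: literal('D'). Output: "ITJJJJD"
Token 7: literal('Q'). Output: "ITJJJJDQ"
Token 8: backref(off=4, len=4). Copied 'JJDQ' from pos 4. Output: "ITJJJJDQJJDQ"

Answer: ITJJJJDQJJDQ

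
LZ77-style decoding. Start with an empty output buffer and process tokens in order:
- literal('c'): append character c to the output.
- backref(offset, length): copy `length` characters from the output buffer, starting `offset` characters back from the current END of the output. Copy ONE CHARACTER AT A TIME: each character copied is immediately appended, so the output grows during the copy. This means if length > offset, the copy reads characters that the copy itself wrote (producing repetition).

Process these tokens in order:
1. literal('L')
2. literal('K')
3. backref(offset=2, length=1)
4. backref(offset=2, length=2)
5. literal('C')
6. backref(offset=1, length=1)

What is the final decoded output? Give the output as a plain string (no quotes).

Answer: LKLKLCC

Derivation:
Token 1: literal('L'). Output: "L"
Token 2: literal('K'). Output: "LK"
Token 3: backref(off=2, len=1). Copied 'L' from pos 0. Output: "LKL"
Token 4: backref(off=2, len=2). Copied 'KL' from pos 1. Output: "LKLKL"
Token 5: literal('C'). Output: "LKLKLC"
Token 6: backref(off=1, len=1). Copied 'C' from pos 5. Output: "LKLKLCC"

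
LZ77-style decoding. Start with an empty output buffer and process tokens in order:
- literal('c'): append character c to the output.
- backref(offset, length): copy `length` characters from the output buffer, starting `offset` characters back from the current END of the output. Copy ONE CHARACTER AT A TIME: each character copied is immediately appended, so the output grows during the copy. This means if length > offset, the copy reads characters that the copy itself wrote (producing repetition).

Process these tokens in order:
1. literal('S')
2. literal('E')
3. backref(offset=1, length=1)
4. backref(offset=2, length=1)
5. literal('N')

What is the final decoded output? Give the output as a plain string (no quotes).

Token 1: literal('S'). Output: "S"
Token 2: literal('E'). Output: "SE"
Token 3: backref(off=1, len=1). Copied 'E' from pos 1. Output: "SEE"
Token 4: backref(off=2, len=1). Copied 'E' from pos 1. Output: "SEEE"
Token 5: literal('N'). Output: "SEEEN"

Answer: SEEEN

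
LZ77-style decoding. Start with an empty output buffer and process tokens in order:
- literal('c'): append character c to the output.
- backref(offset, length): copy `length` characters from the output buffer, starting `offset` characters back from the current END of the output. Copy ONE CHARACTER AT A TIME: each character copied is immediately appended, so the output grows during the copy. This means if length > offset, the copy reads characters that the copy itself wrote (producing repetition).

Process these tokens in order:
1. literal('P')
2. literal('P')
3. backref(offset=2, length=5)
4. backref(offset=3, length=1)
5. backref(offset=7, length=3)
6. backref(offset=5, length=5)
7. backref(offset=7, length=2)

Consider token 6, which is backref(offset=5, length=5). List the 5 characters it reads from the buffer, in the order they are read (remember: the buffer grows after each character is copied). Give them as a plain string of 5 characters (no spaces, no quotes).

Token 1: literal('P'). Output: "P"
Token 2: literal('P'). Output: "PP"
Token 3: backref(off=2, len=5) (overlapping!). Copied 'PPPPP' from pos 0. Output: "PPPPPPP"
Token 4: backref(off=3, len=1). Copied 'P' from pos 4. Output: "PPPPPPPP"
Token 5: backref(off=7, len=3). Copied 'PPP' from pos 1. Output: "PPPPPPPPPPP"
Token 6: backref(off=5, len=5). Buffer before: "PPPPPPPPPPP" (len 11)
  byte 1: read out[6]='P', append. Buffer now: "PPPPPPPPPPPP"
  byte 2: read out[7]='P', append. Buffer now: "PPPPPPPPPPPPP"
  byte 3: read out[8]='P', append. Buffer now: "PPPPPPPPPPPPPP"
  byte 4: read out[9]='P', append. Buffer now: "PPPPPPPPPPPPPPP"
  byte 5: read out[10]='P', append. Buffer now: "PPPPPPPPPPPPPPPP"

Answer: PPPPP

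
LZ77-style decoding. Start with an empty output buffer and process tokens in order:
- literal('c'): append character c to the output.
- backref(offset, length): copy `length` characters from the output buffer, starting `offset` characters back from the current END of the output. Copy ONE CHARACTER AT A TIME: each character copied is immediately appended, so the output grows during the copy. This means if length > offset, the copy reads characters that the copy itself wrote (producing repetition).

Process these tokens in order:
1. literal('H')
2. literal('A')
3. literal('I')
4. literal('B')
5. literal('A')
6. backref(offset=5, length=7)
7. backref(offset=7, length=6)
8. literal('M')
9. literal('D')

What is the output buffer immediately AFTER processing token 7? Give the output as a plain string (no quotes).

Token 1: literal('H'). Output: "H"
Token 2: literal('A'). Output: "HA"
Token 3: literal('I'). Output: "HAI"
Token 4: literal('B'). Output: "HAIB"
Token 5: literal('A'). Output: "HAIBA"
Token 6: backref(off=5, len=7) (overlapping!). Copied 'HAIBAHA' from pos 0. Output: "HAIBAHAIBAHA"
Token 7: backref(off=7, len=6). Copied 'HAIBAH' from pos 5. Output: "HAIBAHAIBAHAHAIBAH"

Answer: HAIBAHAIBAHAHAIBAH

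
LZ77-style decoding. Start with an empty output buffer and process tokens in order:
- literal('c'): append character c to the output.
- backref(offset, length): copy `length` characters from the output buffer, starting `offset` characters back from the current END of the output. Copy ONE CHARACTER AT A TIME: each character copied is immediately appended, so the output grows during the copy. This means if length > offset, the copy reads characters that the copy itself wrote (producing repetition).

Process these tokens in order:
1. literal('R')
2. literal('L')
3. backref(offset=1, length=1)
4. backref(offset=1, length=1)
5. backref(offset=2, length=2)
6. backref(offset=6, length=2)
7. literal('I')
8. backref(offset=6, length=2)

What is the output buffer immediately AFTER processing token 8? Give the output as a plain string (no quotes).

Token 1: literal('R'). Output: "R"
Token 2: literal('L'). Output: "RL"
Token 3: backref(off=1, len=1). Copied 'L' from pos 1. Output: "RLL"
Token 4: backref(off=1, len=1). Copied 'L' from pos 2. Output: "RLLL"
Token 5: backref(off=2, len=2). Copied 'LL' from pos 2. Output: "RLLLLL"
Token 6: backref(off=6, len=2). Copied 'RL' from pos 0. Output: "RLLLLLRL"
Token 7: literal('I'). Output: "RLLLLLRLI"
Token 8: backref(off=6, len=2). Copied 'LL' from pos 3. Output: "RLLLLLRLILL"

Answer: RLLLLLRLILL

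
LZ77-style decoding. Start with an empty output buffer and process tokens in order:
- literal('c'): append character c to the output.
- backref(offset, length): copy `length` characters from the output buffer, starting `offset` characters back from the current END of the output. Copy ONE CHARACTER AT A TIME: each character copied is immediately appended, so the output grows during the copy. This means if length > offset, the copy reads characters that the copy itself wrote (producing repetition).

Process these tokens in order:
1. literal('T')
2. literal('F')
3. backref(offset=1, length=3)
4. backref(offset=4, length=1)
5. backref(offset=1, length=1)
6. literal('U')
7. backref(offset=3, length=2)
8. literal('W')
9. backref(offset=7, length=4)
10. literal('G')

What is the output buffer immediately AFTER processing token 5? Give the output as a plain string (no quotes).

Answer: TFFFFFF

Derivation:
Token 1: literal('T'). Output: "T"
Token 2: literal('F'). Output: "TF"
Token 3: backref(off=1, len=3) (overlapping!). Copied 'FFF' from pos 1. Output: "TFFFF"
Token 4: backref(off=4, len=1). Copied 'F' from pos 1. Output: "TFFFFF"
Token 5: backref(off=1, len=1). Copied 'F' from pos 5. Output: "TFFFFFF"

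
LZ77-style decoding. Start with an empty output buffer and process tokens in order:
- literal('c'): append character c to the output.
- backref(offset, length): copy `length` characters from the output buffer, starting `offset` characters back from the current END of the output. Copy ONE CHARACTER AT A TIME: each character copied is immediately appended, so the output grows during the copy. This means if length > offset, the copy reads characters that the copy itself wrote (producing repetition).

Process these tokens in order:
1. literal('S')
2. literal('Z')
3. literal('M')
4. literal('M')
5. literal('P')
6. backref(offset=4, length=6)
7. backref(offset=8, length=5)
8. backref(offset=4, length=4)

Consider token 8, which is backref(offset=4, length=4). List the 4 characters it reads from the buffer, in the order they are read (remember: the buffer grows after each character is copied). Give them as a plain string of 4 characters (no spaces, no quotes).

Token 1: literal('S'). Output: "S"
Token 2: literal('Z'). Output: "SZ"
Token 3: literal('M'). Output: "SZM"
Token 4: literal('M'). Output: "SZMM"
Token 5: literal('P'). Output: "SZMMP"
Token 6: backref(off=4, len=6) (overlapping!). Copied 'ZMMPZM' from pos 1. Output: "SZMMPZMMPZM"
Token 7: backref(off=8, len=5). Copied 'MPZMM' from pos 3. Output: "SZMMPZMMPZMMPZMM"
Token 8: backref(off=4, len=4). Buffer before: "SZMMPZMMPZMMPZMM" (len 16)
  byte 1: read out[12]='P', append. Buffer now: "SZMMPZMMPZMMPZMMP"
  byte 2: read out[13]='Z', append. Buffer now: "SZMMPZMMPZMMPZMMPZ"
  byte 3: read out[14]='M', append. Buffer now: "SZMMPZMMPZMMPZMMPZM"
  byte 4: read out[15]='M', append. Buffer now: "SZMMPZMMPZMMPZMMPZMM"

Answer: PZMM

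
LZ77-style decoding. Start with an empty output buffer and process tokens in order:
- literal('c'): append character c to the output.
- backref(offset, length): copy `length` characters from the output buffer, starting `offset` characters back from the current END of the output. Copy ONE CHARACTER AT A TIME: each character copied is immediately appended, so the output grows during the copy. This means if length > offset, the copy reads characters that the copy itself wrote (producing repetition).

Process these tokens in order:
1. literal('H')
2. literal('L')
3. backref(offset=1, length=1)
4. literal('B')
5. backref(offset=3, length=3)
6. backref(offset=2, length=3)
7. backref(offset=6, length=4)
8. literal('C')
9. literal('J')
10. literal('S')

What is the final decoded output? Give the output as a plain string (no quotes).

Token 1: literal('H'). Output: "H"
Token 2: literal('L'). Output: "HL"
Token 3: backref(off=1, len=1). Copied 'L' from pos 1. Output: "HLL"
Token 4: literal('B'). Output: "HLLB"
Token 5: backref(off=3, len=3). Copied 'LLB' from pos 1. Output: "HLLBLLB"
Token 6: backref(off=2, len=3) (overlapping!). Copied 'LBL' from pos 5. Output: "HLLBLLBLBL"
Token 7: backref(off=6, len=4). Copied 'LLBL' from pos 4. Output: "HLLBLLBLBLLLBL"
Token 8: literal('C'). Output: "HLLBLLBLBLLLBLC"
Token 9: literal('J'). Output: "HLLBLLBLBLLLBLCJ"
Token 10: literal('S'). Output: "HLLBLLBLBLLLBLCJS"

Answer: HLLBLLBLBLLLBLCJS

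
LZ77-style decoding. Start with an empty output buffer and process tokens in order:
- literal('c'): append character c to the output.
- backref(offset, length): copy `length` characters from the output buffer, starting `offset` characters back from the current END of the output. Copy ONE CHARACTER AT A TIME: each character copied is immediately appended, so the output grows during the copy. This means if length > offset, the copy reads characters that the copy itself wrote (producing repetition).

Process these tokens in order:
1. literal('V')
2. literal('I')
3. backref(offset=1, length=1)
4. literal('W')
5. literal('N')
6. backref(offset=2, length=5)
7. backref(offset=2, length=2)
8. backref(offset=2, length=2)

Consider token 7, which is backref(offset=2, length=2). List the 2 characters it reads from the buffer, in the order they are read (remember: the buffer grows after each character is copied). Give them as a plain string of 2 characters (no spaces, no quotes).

Answer: NW

Derivation:
Token 1: literal('V'). Output: "V"
Token 2: literal('I'). Output: "VI"
Token 3: backref(off=1, len=1). Copied 'I' from pos 1. Output: "VII"
Token 4: literal('W'). Output: "VIIW"
Token 5: literal('N'). Output: "VIIWN"
Token 6: backref(off=2, len=5) (overlapping!). Copied 'WNWNW' from pos 3. Output: "VIIWNWNWNW"
Token 7: backref(off=2, len=2). Buffer before: "VIIWNWNWNW" (len 10)
  byte 1: read out[8]='N', append. Buffer now: "VIIWNWNWNWN"
  byte 2: read out[9]='W', append. Buffer now: "VIIWNWNWNWNW"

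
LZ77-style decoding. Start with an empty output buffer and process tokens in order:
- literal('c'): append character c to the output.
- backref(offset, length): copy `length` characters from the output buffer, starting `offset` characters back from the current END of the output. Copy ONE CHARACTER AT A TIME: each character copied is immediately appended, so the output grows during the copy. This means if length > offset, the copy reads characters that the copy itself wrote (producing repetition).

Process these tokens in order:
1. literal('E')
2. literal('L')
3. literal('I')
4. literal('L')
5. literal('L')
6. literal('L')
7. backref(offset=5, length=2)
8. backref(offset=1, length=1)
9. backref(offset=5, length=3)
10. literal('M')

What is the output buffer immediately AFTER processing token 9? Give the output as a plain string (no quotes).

Answer: ELILLLLIILLL

Derivation:
Token 1: literal('E'). Output: "E"
Token 2: literal('L'). Output: "EL"
Token 3: literal('I'). Output: "ELI"
Token 4: literal('L'). Output: "ELIL"
Token 5: literal('L'). Output: "ELILL"
Token 6: literal('L'). Output: "ELILLL"
Token 7: backref(off=5, len=2). Copied 'LI' from pos 1. Output: "ELILLLLI"
Token 8: backref(off=1, len=1). Copied 'I' from pos 7. Output: "ELILLLLII"
Token 9: backref(off=5, len=3). Copied 'LLL' from pos 4. Output: "ELILLLLIILLL"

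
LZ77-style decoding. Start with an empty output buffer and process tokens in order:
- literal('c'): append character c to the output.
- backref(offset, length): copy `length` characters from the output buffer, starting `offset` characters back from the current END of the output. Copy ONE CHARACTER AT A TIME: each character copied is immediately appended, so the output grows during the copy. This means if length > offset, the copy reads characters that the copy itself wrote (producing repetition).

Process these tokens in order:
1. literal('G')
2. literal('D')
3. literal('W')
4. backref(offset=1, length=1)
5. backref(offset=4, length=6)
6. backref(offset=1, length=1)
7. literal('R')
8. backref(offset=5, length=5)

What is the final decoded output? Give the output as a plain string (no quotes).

Token 1: literal('G'). Output: "G"
Token 2: literal('D'). Output: "GD"
Token 3: literal('W'). Output: "GDW"
Token 4: backref(off=1, len=1). Copied 'W' from pos 2. Output: "GDWW"
Token 5: backref(off=4, len=6) (overlapping!). Copied 'GDWWGD' from pos 0. Output: "GDWWGDWWGD"
Token 6: backref(off=1, len=1). Copied 'D' from pos 9. Output: "GDWWGDWWGDD"
Token 7: literal('R'). Output: "GDWWGDWWGDDR"
Token 8: backref(off=5, len=5). Copied 'WGDDR' from pos 7. Output: "GDWWGDWWGDDRWGDDR"

Answer: GDWWGDWWGDDRWGDDR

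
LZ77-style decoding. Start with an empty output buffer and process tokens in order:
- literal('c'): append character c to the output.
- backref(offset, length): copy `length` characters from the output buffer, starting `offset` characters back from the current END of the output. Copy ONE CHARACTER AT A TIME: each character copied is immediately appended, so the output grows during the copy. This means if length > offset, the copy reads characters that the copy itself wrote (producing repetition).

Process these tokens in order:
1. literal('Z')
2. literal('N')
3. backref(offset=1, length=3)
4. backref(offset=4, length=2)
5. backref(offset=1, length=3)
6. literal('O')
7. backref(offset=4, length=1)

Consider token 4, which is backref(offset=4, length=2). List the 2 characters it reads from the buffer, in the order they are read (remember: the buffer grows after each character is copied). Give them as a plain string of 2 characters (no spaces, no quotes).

Answer: NN

Derivation:
Token 1: literal('Z'). Output: "Z"
Token 2: literal('N'). Output: "ZN"
Token 3: backref(off=1, len=3) (overlapping!). Copied 'NNN' from pos 1. Output: "ZNNNN"
Token 4: backref(off=4, len=2). Buffer before: "ZNNNN" (len 5)
  byte 1: read out[1]='N', append. Buffer now: "ZNNNNN"
  byte 2: read out[2]='N', append. Buffer now: "ZNNNNNN"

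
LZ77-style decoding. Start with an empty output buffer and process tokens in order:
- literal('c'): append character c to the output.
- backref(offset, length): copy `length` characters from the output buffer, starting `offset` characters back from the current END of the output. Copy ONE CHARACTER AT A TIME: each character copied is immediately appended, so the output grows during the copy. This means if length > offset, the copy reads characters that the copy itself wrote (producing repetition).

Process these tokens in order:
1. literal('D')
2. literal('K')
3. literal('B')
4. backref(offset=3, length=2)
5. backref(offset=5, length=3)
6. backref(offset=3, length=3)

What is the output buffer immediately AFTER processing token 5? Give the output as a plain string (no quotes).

Answer: DKBDKDKB

Derivation:
Token 1: literal('D'). Output: "D"
Token 2: literal('K'). Output: "DK"
Token 3: literal('B'). Output: "DKB"
Token 4: backref(off=3, len=2). Copied 'DK' from pos 0. Output: "DKBDK"
Token 5: backref(off=5, len=3). Copied 'DKB' from pos 0. Output: "DKBDKDKB"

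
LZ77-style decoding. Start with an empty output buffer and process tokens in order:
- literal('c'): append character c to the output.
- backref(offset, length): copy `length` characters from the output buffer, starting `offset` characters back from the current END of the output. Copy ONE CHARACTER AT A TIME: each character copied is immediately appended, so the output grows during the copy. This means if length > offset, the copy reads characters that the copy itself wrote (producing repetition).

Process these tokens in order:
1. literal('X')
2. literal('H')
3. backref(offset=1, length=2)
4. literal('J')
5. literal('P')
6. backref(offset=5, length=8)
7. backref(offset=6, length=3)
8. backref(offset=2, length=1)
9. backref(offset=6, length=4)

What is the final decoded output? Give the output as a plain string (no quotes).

Token 1: literal('X'). Output: "X"
Token 2: literal('H'). Output: "XH"
Token 3: backref(off=1, len=2) (overlapping!). Copied 'HH' from pos 1. Output: "XHHH"
Token 4: literal('J'). Output: "XHHHJ"
Token 5: literal('P'). Output: "XHHHJP"
Token 6: backref(off=5, len=8) (overlapping!). Copied 'HHHJPHHH' from pos 1. Output: "XHHHJPHHHJPHHH"
Token 7: backref(off=6, len=3). Copied 'HJP' from pos 8. Output: "XHHHJPHHHJPHHHHJP"
Token 8: backref(off=2, len=1). Copied 'J' from pos 15. Output: "XHHHJPHHHJPHHHHJPJ"
Token 9: backref(off=6, len=4). Copied 'HHHJ' from pos 12. Output: "XHHHJPHHHJPHHHHJPJHHHJ"

Answer: XHHHJPHHHJPHHHHJPJHHHJ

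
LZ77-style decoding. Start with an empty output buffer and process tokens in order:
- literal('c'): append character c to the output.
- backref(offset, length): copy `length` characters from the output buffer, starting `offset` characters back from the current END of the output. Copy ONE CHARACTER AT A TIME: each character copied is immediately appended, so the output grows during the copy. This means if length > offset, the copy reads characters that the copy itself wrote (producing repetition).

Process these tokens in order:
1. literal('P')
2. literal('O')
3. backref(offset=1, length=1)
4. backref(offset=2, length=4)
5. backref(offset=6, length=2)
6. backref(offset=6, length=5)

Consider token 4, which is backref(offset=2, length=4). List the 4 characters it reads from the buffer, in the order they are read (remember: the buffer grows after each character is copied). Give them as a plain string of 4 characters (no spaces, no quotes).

Token 1: literal('P'). Output: "P"
Token 2: literal('O'). Output: "PO"
Token 3: backref(off=1, len=1). Copied 'O' from pos 1. Output: "POO"
Token 4: backref(off=2, len=4). Buffer before: "POO" (len 3)
  byte 1: read out[1]='O', append. Buffer now: "POOO"
  byte 2: read out[2]='O', append. Buffer now: "POOOO"
  byte 3: read out[3]='O', append. Buffer now: "POOOOO"
  byte 4: read out[4]='O', append. Buffer now: "POOOOOO"

Answer: OOOO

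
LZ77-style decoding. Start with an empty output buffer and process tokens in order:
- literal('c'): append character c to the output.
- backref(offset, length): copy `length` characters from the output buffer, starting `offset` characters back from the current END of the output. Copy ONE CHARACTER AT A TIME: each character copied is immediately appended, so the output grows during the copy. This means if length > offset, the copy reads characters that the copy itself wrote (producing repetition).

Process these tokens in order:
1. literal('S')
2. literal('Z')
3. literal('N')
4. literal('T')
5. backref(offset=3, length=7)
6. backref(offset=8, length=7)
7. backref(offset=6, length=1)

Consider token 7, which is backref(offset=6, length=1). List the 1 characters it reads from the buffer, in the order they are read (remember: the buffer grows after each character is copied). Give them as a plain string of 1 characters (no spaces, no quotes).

Token 1: literal('S'). Output: "S"
Token 2: literal('Z'). Output: "SZ"
Token 3: literal('N'). Output: "SZN"
Token 4: literal('T'). Output: "SZNT"
Token 5: backref(off=3, len=7) (overlapping!). Copied 'ZNTZNTZ' from pos 1. Output: "SZNTZNTZNTZ"
Token 6: backref(off=8, len=7). Copied 'TZNTZNT' from pos 3. Output: "SZNTZNTZNTZTZNTZNT"
Token 7: backref(off=6, len=1). Buffer before: "SZNTZNTZNTZTZNTZNT" (len 18)
  byte 1: read out[12]='Z', append. Buffer now: "SZNTZNTZNTZTZNTZNTZ"

Answer: Z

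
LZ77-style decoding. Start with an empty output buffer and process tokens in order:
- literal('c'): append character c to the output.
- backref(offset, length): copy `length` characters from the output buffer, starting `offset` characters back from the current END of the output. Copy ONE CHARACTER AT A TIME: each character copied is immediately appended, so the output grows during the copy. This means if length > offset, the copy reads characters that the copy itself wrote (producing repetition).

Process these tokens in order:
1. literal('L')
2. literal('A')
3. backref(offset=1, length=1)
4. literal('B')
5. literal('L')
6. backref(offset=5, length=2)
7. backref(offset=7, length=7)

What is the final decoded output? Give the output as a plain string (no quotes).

Answer: LAABLLALAABLLA

Derivation:
Token 1: literal('L'). Output: "L"
Token 2: literal('A'). Output: "LA"
Token 3: backref(off=1, len=1). Copied 'A' from pos 1. Output: "LAA"
Token 4: literal('B'). Output: "LAAB"
Token 5: literal('L'). Output: "LAABL"
Token 6: backref(off=5, len=2). Copied 'LA' from pos 0. Output: "LAABLLA"
Token 7: backref(off=7, len=7). Copied 'LAABLLA' from pos 0. Output: "LAABLLALAABLLA"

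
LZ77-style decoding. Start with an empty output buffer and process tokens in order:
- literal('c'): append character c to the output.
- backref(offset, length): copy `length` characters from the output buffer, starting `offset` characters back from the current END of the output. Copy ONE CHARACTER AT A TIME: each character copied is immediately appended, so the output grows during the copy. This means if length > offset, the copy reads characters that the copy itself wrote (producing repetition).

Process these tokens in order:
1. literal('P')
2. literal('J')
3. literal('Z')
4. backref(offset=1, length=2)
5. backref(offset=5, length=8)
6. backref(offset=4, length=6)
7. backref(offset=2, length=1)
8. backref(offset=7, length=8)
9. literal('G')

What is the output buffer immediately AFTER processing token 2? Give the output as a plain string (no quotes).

Answer: PJ

Derivation:
Token 1: literal('P'). Output: "P"
Token 2: literal('J'). Output: "PJ"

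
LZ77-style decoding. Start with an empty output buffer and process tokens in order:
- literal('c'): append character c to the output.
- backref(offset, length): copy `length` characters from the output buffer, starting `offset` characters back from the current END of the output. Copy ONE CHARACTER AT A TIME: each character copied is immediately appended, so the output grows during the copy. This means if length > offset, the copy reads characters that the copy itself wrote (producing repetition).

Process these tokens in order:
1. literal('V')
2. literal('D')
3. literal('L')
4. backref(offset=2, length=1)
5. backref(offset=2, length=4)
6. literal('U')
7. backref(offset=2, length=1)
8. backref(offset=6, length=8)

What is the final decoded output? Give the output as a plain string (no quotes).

Token 1: literal('V'). Output: "V"
Token 2: literal('D'). Output: "VD"
Token 3: literal('L'). Output: "VDL"
Token 4: backref(off=2, len=1). Copied 'D' from pos 1. Output: "VDLD"
Token 5: backref(off=2, len=4) (overlapping!). Copied 'LDLD' from pos 2. Output: "VDLDLDLD"
Token 6: literal('U'). Output: "VDLDLDLDU"
Token 7: backref(off=2, len=1). Copied 'D' from pos 7. Output: "VDLDLDLDUD"
Token 8: backref(off=6, len=8) (overlapping!). Copied 'LDLDUDLD' from pos 4. Output: "VDLDLDLDUDLDLDUDLD"

Answer: VDLDLDLDUDLDLDUDLD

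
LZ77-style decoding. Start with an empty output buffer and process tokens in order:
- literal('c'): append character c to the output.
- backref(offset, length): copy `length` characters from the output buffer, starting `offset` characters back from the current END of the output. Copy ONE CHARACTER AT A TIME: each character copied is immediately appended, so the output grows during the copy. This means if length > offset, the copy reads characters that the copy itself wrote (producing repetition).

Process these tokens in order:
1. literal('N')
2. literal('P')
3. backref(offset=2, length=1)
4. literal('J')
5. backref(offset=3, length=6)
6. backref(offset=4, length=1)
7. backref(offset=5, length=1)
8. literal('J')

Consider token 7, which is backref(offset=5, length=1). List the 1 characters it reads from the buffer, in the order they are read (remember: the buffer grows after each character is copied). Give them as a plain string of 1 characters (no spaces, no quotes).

Answer: J

Derivation:
Token 1: literal('N'). Output: "N"
Token 2: literal('P'). Output: "NP"
Token 3: backref(off=2, len=1). Copied 'N' from pos 0. Output: "NPN"
Token 4: literal('J'). Output: "NPNJ"
Token 5: backref(off=3, len=6) (overlapping!). Copied 'PNJPNJ' from pos 1. Output: "NPNJPNJPNJ"
Token 6: backref(off=4, len=1). Copied 'J' from pos 6. Output: "NPNJPNJPNJJ"
Token 7: backref(off=5, len=1). Buffer before: "NPNJPNJPNJJ" (len 11)
  byte 1: read out[6]='J', append. Buffer now: "NPNJPNJPNJJJ"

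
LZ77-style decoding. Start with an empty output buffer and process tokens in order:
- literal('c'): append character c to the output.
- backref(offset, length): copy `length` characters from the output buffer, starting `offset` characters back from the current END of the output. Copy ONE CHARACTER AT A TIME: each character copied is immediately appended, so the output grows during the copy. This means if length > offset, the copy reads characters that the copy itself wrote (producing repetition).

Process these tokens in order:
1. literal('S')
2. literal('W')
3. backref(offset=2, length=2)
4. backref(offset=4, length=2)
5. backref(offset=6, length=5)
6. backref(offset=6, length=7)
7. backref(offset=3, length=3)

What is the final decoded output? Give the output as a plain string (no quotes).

Answer: SWSWSWSWSWSWSWSWSWWSW

Derivation:
Token 1: literal('S'). Output: "S"
Token 2: literal('W'). Output: "SW"
Token 3: backref(off=2, len=2). Copied 'SW' from pos 0. Output: "SWSW"
Token 4: backref(off=4, len=2). Copied 'SW' from pos 0. Output: "SWSWSW"
Token 5: backref(off=6, len=5). Copied 'SWSWS' from pos 0. Output: "SWSWSWSWSWS"
Token 6: backref(off=6, len=7) (overlapping!). Copied 'WSWSWSW' from pos 5. Output: "SWSWSWSWSWSWSWSWSW"
Token 7: backref(off=3, len=3). Copied 'WSW' from pos 15. Output: "SWSWSWSWSWSWSWSWSWWSW"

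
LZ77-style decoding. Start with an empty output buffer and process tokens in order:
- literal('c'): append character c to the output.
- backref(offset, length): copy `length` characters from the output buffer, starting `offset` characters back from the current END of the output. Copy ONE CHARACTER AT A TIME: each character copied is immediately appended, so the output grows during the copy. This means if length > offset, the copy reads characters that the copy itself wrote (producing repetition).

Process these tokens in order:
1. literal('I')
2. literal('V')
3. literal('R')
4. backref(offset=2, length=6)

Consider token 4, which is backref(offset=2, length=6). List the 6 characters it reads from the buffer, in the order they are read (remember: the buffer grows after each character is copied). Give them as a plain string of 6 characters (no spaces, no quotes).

Answer: VRVRVR

Derivation:
Token 1: literal('I'). Output: "I"
Token 2: literal('V'). Output: "IV"
Token 3: literal('R'). Output: "IVR"
Token 4: backref(off=2, len=6). Buffer before: "IVR" (len 3)
  byte 1: read out[1]='V', append. Buffer now: "IVRV"
  byte 2: read out[2]='R', append. Buffer now: "IVRVR"
  byte 3: read out[3]='V', append. Buffer now: "IVRVRV"
  byte 4: read out[4]='R', append. Buffer now: "IVRVRVR"
  byte 5: read out[5]='V', append. Buffer now: "IVRVRVRV"
  byte 6: read out[6]='R', append. Buffer now: "IVRVRVRVR"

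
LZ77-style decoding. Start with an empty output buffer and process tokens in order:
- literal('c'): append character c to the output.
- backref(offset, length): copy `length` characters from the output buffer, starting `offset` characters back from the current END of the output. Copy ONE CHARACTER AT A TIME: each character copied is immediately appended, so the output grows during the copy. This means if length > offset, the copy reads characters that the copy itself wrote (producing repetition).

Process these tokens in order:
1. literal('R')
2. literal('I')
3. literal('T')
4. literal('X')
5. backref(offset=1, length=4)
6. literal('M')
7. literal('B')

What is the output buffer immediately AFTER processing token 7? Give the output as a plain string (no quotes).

Answer: RITXXXXXMB

Derivation:
Token 1: literal('R'). Output: "R"
Token 2: literal('I'). Output: "RI"
Token 3: literal('T'). Output: "RIT"
Token 4: literal('X'). Output: "RITX"
Token 5: backref(off=1, len=4) (overlapping!). Copied 'XXXX' from pos 3. Output: "RITXXXXX"
Token 6: literal('M'). Output: "RITXXXXXM"
Token 7: literal('B'). Output: "RITXXXXXMB"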